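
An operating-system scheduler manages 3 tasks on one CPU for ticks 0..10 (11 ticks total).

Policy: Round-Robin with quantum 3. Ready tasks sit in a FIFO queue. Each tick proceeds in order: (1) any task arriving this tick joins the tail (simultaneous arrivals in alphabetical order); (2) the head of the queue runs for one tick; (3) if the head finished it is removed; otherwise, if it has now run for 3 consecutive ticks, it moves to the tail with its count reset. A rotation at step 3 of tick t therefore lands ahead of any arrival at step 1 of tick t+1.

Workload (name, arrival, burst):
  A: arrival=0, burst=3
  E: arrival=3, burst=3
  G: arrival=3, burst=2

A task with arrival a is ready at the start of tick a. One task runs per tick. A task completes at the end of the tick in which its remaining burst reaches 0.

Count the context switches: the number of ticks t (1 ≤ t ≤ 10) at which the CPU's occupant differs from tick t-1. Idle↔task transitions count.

t=0: queue=[A] q_used=0 → run A
t=1: queue=[A] q_used=1 → run A
t=2: queue=[A] q_used=2 → run A
t=3: queue=[E,G] q_used=0 → run E
t=4: queue=[E,G] q_used=1 → run E
t=5: queue=[E,G] q_used=2 → run E
t=6: queue=[G] q_used=0 → run G
t=7: queue=[G] q_used=1 → run G
t=8: (idle)
t=9: (idle)
t=10: (idle)

context switches = 3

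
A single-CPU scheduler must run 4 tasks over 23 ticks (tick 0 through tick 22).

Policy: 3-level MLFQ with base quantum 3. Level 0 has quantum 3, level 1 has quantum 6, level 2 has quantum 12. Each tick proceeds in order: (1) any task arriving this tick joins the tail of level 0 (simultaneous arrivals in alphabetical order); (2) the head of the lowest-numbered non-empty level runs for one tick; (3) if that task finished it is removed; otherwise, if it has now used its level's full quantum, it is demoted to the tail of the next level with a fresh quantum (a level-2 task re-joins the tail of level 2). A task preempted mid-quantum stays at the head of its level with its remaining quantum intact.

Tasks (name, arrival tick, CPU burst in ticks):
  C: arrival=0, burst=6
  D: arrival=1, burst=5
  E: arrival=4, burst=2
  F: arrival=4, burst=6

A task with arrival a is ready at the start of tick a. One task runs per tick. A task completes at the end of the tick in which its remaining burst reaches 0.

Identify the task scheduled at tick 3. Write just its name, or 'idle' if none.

running at tick 3 = D

t=0: L0/L1/L2 = C/-/- → run C
t=1: L0/L1/L2 = CD/-/- → run C
t=2: L0/L1/L2 = CD/-/- → run C
t=3: L0/L1/L2 = D/C/- → run D
t=4: L0/L1/L2 = DEF/C/- → run D
t=5: L0/L1/L2 = DEF/C/- → run D
t=6: L0/L1/L2 = EF/CD/- → run E
t=7: L0/L1/L2 = EF/CD/- → run E
t=8: L0/L1/L2 = F/CD/- → run F
t=9: L0/L1/L2 = F/CD/- → run F
t=10: L0/L1/L2 = F/CD/- → run F
t=11: L0/L1/L2 = -/CDF/- → run C
t=12: L0/L1/L2 = -/CDF/- → run C
t=13: L0/L1/L2 = -/CDF/- → run C
t=14: L0/L1/L2 = -/DF/- → run D
t=15: L0/L1/L2 = -/DF/- → run D
t=16: L0/L1/L2 = -/F/- → run F
t=17: L0/L1/L2 = -/F/- → run F
t=18: L0/L1/L2 = -/F/- → run F
t=19: (idle)
t=20: (idle)
t=21: (idle)
t=22: (idle)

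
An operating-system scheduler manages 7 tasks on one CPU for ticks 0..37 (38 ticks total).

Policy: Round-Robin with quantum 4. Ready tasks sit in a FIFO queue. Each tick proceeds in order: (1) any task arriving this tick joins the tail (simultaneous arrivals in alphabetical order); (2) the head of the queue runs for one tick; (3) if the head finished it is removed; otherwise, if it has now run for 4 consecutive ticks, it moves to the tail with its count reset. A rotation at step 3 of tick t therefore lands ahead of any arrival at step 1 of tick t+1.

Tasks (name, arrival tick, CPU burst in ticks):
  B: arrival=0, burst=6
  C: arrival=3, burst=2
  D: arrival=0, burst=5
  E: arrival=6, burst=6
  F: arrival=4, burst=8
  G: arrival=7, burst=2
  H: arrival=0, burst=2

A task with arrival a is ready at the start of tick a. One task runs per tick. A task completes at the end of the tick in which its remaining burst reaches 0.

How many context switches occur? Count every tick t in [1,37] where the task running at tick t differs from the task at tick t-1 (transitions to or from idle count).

t=0: queue=[B,D,H] q_used=0 → run B
t=1: queue=[B,D,H] q_used=1 → run B
t=2: queue=[B,D,H] q_used=2 → run B
t=3: queue=[B,D,H,C] q_used=3 → run B
t=4: queue=[D,H,C,B,F] q_used=0 → run D
t=5: queue=[D,H,C,B,F] q_used=1 → run D
t=6: queue=[D,H,C,B,F,E] q_used=2 → run D
t=7: queue=[D,H,C,B,F,E,G] q_used=3 → run D
t=8: queue=[H,C,B,F,E,G,D] q_used=0 → run H
t=9: queue=[H,C,B,F,E,G,D] q_used=1 → run H
t=10: queue=[C,B,F,E,G,D] q_used=0 → run C
t=11: queue=[C,B,F,E,G,D] q_used=1 → run C
t=12: queue=[B,F,E,G,D] q_used=0 → run B
t=13: queue=[B,F,E,G,D] q_used=1 → run B
t=14: queue=[F,E,G,D] q_used=0 → run F
t=15: queue=[F,E,G,D] q_used=1 → run F
t=16: queue=[F,E,G,D] q_used=2 → run F
t=17: queue=[F,E,G,D] q_used=3 → run F
t=18: queue=[E,G,D,F] q_used=0 → run E
t=19: queue=[E,G,D,F] q_used=1 → run E
t=20: queue=[E,G,D,F] q_used=2 → run E
t=21: queue=[E,G,D,F] q_used=3 → run E
t=22: queue=[G,D,F,E] q_used=0 → run G
t=23: queue=[G,D,F,E] q_used=1 → run G
t=24: queue=[D,F,E] q_used=0 → run D
t=25: queue=[F,E] q_used=0 → run F
t=26: queue=[F,E] q_used=1 → run F
t=27: queue=[F,E] q_used=2 → run F
t=28: queue=[F,E] q_used=3 → run F
t=29: queue=[E] q_used=0 → run E
t=30: queue=[E] q_used=1 → run E
t=31: (idle)
t=32: (idle)
t=33: (idle)
t=34: (idle)
t=35: (idle)
t=36: (idle)
t=37: (idle)

context switches = 11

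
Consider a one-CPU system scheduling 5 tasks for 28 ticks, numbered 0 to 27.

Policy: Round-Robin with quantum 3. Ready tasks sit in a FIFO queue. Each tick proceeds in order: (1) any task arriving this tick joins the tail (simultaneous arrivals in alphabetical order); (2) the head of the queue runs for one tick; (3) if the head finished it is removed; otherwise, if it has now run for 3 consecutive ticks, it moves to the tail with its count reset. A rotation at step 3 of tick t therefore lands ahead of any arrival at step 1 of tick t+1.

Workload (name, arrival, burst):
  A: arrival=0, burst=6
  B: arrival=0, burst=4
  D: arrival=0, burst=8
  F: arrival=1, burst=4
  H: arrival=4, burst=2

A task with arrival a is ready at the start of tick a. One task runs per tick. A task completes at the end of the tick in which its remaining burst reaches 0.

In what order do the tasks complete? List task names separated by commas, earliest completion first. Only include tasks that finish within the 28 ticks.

t=0: queue=[A,B,D] q_used=0 → run A
t=1: queue=[A,B,D,F] q_used=1 → run A
t=2: queue=[A,B,D,F] q_used=2 → run A
t=3: queue=[B,D,F,A] q_used=0 → run B
t=4: queue=[B,D,F,A,H] q_used=1 → run B
t=5: queue=[B,D,F,A,H] q_used=2 → run B
t=6: queue=[D,F,A,H,B] q_used=0 → run D
t=7: queue=[D,F,A,H,B] q_used=1 → run D
t=8: queue=[D,F,A,H,B] q_used=2 → run D
t=9: queue=[F,A,H,B,D] q_used=0 → run F
t=10: queue=[F,A,H,B,D] q_used=1 → run F
t=11: queue=[F,A,H,B,D] q_used=2 → run F
t=12: queue=[A,H,B,D,F] q_used=0 → run A
t=13: queue=[A,H,B,D,F] q_used=1 → run A
t=14: queue=[A,H,B,D,F] q_used=2 → run A
t=15: queue=[H,B,D,F] q_used=0 → run H
t=16: queue=[H,B,D,F] q_used=1 → run H
t=17: queue=[B,D,F] q_used=0 → run B
t=18: queue=[D,F] q_used=0 → run D
t=19: queue=[D,F] q_used=1 → run D
t=20: queue=[D,F] q_used=2 → run D
t=21: queue=[F,D] q_used=0 → run F
t=22: queue=[D] q_used=0 → run D
t=23: queue=[D] q_used=1 → run D
t=24: (idle)
t=25: (idle)
t=26: (idle)
t=27: (idle)

completion order = A, H, B, F, D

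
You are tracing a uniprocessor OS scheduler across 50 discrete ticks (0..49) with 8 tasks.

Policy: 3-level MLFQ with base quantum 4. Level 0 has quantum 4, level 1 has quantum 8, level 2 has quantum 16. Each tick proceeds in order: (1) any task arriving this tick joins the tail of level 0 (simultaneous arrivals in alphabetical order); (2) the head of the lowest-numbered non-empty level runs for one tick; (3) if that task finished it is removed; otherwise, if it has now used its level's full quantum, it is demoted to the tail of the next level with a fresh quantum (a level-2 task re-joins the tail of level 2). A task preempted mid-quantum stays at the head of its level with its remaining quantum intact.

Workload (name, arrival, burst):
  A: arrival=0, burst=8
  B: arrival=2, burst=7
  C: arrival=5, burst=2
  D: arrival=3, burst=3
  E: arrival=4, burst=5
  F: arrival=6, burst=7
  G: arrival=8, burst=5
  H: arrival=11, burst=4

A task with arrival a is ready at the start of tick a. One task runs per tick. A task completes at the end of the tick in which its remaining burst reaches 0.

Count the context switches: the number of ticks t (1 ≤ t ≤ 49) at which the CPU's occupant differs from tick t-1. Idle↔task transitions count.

context switches = 13

t=0: L0/L1/L2 = A/-/- → run A
t=1: L0/L1/L2 = A/-/- → run A
t=2: L0/L1/L2 = AB/-/- → run A
t=3: L0/L1/L2 = ABD/-/- → run A
t=4: L0/L1/L2 = BDE/A/- → run B
t=5: L0/L1/L2 = BDEC/A/- → run B
t=6: L0/L1/L2 = BDECF/A/- → run B
t=7: L0/L1/L2 = BDECF/A/- → run B
t=8: L0/L1/L2 = DECFG/AB/- → run D
t=9: L0/L1/L2 = DECFG/AB/- → run D
t=10: L0/L1/L2 = DECFG/AB/- → run D
t=11: L0/L1/L2 = ECFGH/AB/- → run E
t=12: L0/L1/L2 = ECFGH/AB/- → run E
t=13: L0/L1/L2 = ECFGH/AB/- → run E
t=14: L0/L1/L2 = ECFGH/AB/- → run E
t=15: L0/L1/L2 = CFGH/ABE/- → run C
t=16: L0/L1/L2 = CFGH/ABE/- → run C
t=17: L0/L1/L2 = FGH/ABE/- → run F
t=18: L0/L1/L2 = FGH/ABE/- → run F
t=19: L0/L1/L2 = FGH/ABE/- → run F
t=20: L0/L1/L2 = FGH/ABE/- → run F
t=21: L0/L1/L2 = GH/ABEF/- → run G
t=22: L0/L1/L2 = GH/ABEF/- → run G
t=23: L0/L1/L2 = GH/ABEF/- → run G
t=24: L0/L1/L2 = GH/ABEF/- → run G
t=25: L0/L1/L2 = H/ABEFG/- → run H
t=26: L0/L1/L2 = H/ABEFG/- → run H
t=27: L0/L1/L2 = H/ABEFG/- → run H
t=28: L0/L1/L2 = H/ABEFG/- → run H
t=29: L0/L1/L2 = -/ABEFG/- → run A
t=30: L0/L1/L2 = -/ABEFG/- → run A
t=31: L0/L1/L2 = -/ABEFG/- → run A
t=32: L0/L1/L2 = -/ABEFG/- → run A
t=33: L0/L1/L2 = -/BEFG/- → run B
t=34: L0/L1/L2 = -/BEFG/- → run B
t=35: L0/L1/L2 = -/BEFG/- → run B
t=36: L0/L1/L2 = -/EFG/- → run E
t=37: L0/L1/L2 = -/FG/- → run F
t=38: L0/L1/L2 = -/FG/- → run F
t=39: L0/L1/L2 = -/FG/- → run F
t=40: L0/L1/L2 = -/G/- → run G
t=41: (idle)
t=42: (idle)
t=43: (idle)
t=44: (idle)
t=45: (idle)
t=46: (idle)
t=47: (idle)
t=48: (idle)
t=49: (idle)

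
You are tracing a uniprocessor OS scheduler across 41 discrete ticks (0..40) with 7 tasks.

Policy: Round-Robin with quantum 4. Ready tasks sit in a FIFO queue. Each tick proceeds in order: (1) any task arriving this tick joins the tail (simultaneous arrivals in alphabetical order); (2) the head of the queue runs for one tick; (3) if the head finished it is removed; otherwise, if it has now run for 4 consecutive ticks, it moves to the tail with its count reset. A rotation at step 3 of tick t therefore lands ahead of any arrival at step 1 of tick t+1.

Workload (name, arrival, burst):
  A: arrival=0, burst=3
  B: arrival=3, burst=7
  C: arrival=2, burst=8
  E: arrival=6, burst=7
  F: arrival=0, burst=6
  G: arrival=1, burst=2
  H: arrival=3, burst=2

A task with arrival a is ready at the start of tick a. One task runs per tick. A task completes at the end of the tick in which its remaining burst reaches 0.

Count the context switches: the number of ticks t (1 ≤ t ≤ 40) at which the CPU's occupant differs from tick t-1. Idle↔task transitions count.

t=0: queue=[A,F] q_used=0 → run A
t=1: queue=[A,F,G] q_used=1 → run A
t=2: queue=[A,F,G,C] q_used=2 → run A
t=3: queue=[F,G,C,B,H] q_used=0 → run F
t=4: queue=[F,G,C,B,H] q_used=1 → run F
t=5: queue=[F,G,C,B,H] q_used=2 → run F
t=6: queue=[F,G,C,B,H,E] q_used=3 → run F
t=7: queue=[G,C,B,H,E,F] q_used=0 → run G
t=8: queue=[G,C,B,H,E,F] q_used=1 → run G
t=9: queue=[C,B,H,E,F] q_used=0 → run C
t=10: queue=[C,B,H,E,F] q_used=1 → run C
t=11: queue=[C,B,H,E,F] q_used=2 → run C
t=12: queue=[C,B,H,E,F] q_used=3 → run C
t=13: queue=[B,H,E,F,C] q_used=0 → run B
t=14: queue=[B,H,E,F,C] q_used=1 → run B
t=15: queue=[B,H,E,F,C] q_used=2 → run B
t=16: queue=[B,H,E,F,C] q_used=3 → run B
t=17: queue=[H,E,F,C,B] q_used=0 → run H
t=18: queue=[H,E,F,C,B] q_used=1 → run H
t=19: queue=[E,F,C,B] q_used=0 → run E
t=20: queue=[E,F,C,B] q_used=1 → run E
t=21: queue=[E,F,C,B] q_used=2 → run E
t=22: queue=[E,F,C,B] q_used=3 → run E
t=23: queue=[F,C,B,E] q_used=0 → run F
t=24: queue=[F,C,B,E] q_used=1 → run F
t=25: queue=[C,B,E] q_used=0 → run C
t=26: queue=[C,B,E] q_used=1 → run C
t=27: queue=[C,B,E] q_used=2 → run C
t=28: queue=[C,B,E] q_used=3 → run C
t=29: queue=[B,E] q_used=0 → run B
t=30: queue=[B,E] q_used=1 → run B
t=31: queue=[B,E] q_used=2 → run B
t=32: queue=[E] q_used=0 → run E
t=33: queue=[E] q_used=1 → run E
t=34: queue=[E] q_used=2 → run E
t=35: (idle)
t=36: (idle)
t=37: (idle)
t=38: (idle)
t=39: (idle)
t=40: (idle)

context switches = 11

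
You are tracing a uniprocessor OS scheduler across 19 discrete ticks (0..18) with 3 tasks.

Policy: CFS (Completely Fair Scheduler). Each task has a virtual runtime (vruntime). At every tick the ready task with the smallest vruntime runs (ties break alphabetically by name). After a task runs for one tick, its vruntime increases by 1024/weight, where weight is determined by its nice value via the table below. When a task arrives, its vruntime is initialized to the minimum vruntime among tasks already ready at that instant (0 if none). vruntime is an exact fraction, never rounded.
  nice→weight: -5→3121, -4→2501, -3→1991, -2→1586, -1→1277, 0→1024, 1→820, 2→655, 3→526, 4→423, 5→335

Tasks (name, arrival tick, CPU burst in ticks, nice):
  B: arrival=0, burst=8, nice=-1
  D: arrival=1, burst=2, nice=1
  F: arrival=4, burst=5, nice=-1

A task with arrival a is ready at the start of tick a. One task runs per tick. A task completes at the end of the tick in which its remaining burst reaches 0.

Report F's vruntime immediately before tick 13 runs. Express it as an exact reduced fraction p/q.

vruntime(F, start of tick 13) = 1376512/261785

t=0: vr[B=0] → run B
t=1: vr[B=1024/1277 D=1024/1277] → run B
t=2: vr[B=2048/1277 D=1024/1277] → run D
t=3: vr[B=2048/1277 D=536832/261785] → run B
t=4: vr[B=3072/1277 D=536832/261785 F=536832/261785] → run D
t=5: vr[B=3072/1277 F=536832/261785] → run F
t=6: vr[B=3072/1277 F=746752/261785] → run B
t=7: vr[B=4096/1277 F=746752/261785] → run F
t=8: vr[B=4096/1277 F=956672/261785] → run B
t=9: vr[B=5120/1277 F=956672/261785] → run F
t=10: vr[B=5120/1277 F=1166592/261785] → run B
t=11: vr[B=6144/1277 F=1166592/261785] → run F
t=12: vr[B=6144/1277 F=1376512/261785] → run B
t=13: vr[B=7168/1277 F=1376512/261785] → run F
t=14: vr[B=7168/1277] → run B
t=15: (idle)
t=16: (idle)
t=17: (idle)
t=18: (idle)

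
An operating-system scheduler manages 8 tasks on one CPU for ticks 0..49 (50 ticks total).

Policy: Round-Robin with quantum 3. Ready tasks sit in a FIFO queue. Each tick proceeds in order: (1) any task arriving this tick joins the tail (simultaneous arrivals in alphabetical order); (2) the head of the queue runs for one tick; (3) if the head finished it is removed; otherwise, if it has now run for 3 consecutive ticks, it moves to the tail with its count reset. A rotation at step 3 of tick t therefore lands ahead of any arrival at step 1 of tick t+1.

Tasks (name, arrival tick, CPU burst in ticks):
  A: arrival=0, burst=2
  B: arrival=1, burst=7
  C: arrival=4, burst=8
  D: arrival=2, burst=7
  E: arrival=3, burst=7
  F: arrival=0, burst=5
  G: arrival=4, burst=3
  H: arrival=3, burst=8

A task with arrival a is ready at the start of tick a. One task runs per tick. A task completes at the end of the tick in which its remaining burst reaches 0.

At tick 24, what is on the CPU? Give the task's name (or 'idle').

t=0: queue=[A,F] q_used=0 → run A
t=1: queue=[A,F,B] q_used=1 → run A
t=2: queue=[F,B,D] q_used=0 → run F
t=3: queue=[F,B,D,E,H] q_used=1 → run F
t=4: queue=[F,B,D,E,H,C,G] q_used=2 → run F
t=5: queue=[B,D,E,H,C,G,F] q_used=0 → run B
t=6: queue=[B,D,E,H,C,G,F] q_used=1 → run B
t=7: queue=[B,D,E,H,C,G,F] q_used=2 → run B
t=8: queue=[D,E,H,C,G,F,B] q_used=0 → run D
t=9: queue=[D,E,H,C,G,F,B] q_used=1 → run D
t=10: queue=[D,E,H,C,G,F,B] q_used=2 → run D
t=11: queue=[E,H,C,G,F,B,D] q_used=0 → run E
t=12: queue=[E,H,C,G,F,B,D] q_used=1 → run E
t=13: queue=[E,H,C,G,F,B,D] q_used=2 → run E
t=14: queue=[H,C,G,F,B,D,E] q_used=0 → run H
t=15: queue=[H,C,G,F,B,D,E] q_used=1 → run H
t=16: queue=[H,C,G,F,B,D,E] q_used=2 → run H
t=17: queue=[C,G,F,B,D,E,H] q_used=0 → run C
t=18: queue=[C,G,F,B,D,E,H] q_used=1 → run C
t=19: queue=[C,G,F,B,D,E,H] q_used=2 → run C
t=20: queue=[G,F,B,D,E,H,C] q_used=0 → run G
t=21: queue=[G,F,B,D,E,H,C] q_used=1 → run G
t=22: queue=[G,F,B,D,E,H,C] q_used=2 → run G
t=23: queue=[F,B,D,E,H,C] q_used=0 → run F
t=24: queue=[F,B,D,E,H,C] q_used=1 → run F
t=25: queue=[B,D,E,H,C] q_used=0 → run B
t=26: queue=[B,D,E,H,C] q_used=1 → run B
t=27: queue=[B,D,E,H,C] q_used=2 → run B
t=28: queue=[D,E,H,C,B] q_used=0 → run D
t=29: queue=[D,E,H,C,B] q_used=1 → run D
t=30: queue=[D,E,H,C,B] q_used=2 → run D
t=31: queue=[E,H,C,B,D] q_used=0 → run E
t=32: queue=[E,H,C,B,D] q_used=1 → run E
t=33: queue=[E,H,C,B,D] q_used=2 → run E
t=34: queue=[H,C,B,D,E] q_used=0 → run H
t=35: queue=[H,C,B,D,E] q_used=1 → run H
t=36: queue=[H,C,B,D,E] q_used=2 → run H
t=37: queue=[C,B,D,E,H] q_used=0 → run C
t=38: queue=[C,B,D,E,H] q_used=1 → run C
t=39: queue=[C,B,D,E,H] q_used=2 → run C
t=40: queue=[B,D,E,H,C] q_used=0 → run B
t=41: queue=[D,E,H,C] q_used=0 → run D
t=42: queue=[E,H,C] q_used=0 → run E
t=43: queue=[H,C] q_used=0 → run H
t=44: queue=[H,C] q_used=1 → run H
t=45: queue=[C] q_used=0 → run C
t=46: queue=[C] q_used=1 → run C
t=47: (idle)
t=48: (idle)
t=49: (idle)

running at tick 24 = F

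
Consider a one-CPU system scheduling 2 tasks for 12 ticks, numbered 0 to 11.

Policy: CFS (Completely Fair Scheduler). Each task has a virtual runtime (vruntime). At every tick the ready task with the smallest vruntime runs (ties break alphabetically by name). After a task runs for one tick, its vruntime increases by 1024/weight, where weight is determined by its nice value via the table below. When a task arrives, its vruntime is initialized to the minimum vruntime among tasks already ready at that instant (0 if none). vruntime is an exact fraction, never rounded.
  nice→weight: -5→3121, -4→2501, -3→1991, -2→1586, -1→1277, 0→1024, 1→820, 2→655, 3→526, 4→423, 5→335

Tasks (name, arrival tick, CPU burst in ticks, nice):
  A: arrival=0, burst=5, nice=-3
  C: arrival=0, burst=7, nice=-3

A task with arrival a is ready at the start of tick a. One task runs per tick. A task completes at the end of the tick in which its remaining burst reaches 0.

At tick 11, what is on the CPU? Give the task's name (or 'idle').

t=0: vr[A=0 C=0] → run A
t=1: vr[A=1024/1991 C=0] → run C
t=2: vr[A=1024/1991 C=1024/1991] → run A
t=3: vr[A=2048/1991 C=1024/1991] → run C
t=4: vr[A=2048/1991 C=2048/1991] → run A
t=5: vr[A=3072/1991 C=2048/1991] → run C
t=6: vr[A=3072/1991 C=3072/1991] → run A
t=7: vr[A=4096/1991 C=3072/1991] → run C
t=8: vr[A=4096/1991 C=4096/1991] → run A
t=9: vr[C=4096/1991] → run C
t=10: vr[C=5120/1991] → run C
t=11: vr[C=6144/1991] → run C

running at tick 11 = C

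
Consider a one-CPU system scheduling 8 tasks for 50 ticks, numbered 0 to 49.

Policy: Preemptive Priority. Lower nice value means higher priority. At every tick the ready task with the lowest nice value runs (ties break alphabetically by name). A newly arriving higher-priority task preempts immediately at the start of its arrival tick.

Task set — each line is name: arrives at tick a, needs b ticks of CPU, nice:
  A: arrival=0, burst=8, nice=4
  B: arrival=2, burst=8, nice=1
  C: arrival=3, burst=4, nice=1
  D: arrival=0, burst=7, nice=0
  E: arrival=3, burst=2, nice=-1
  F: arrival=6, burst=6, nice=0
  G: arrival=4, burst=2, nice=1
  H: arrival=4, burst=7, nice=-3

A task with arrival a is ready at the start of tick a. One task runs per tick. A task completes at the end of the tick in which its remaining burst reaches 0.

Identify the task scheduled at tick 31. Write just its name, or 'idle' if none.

running at tick 31 = C

t=0: ready={A,D} → run D
t=1: ready={A,D} → run D
t=2: ready={A,B,D} → run D
t=3: ready={A,B,C,D,E} → run E
t=4: ready={A,B,C,D,E,G,H} → run H
t=5: ready={A,B,C,D,E,G,H} → run H
t=6: ready={A,B,C,D,E,F,G,H} → run H
t=7: ready={A,B,C,D,E,F,G,H} → run H
t=8: ready={A,B,C,D,E,F,G,H} → run H
t=9: ready={A,B,C,D,E,F,G,H} → run H
t=10: ready={A,B,C,D,E,F,G,H} → run H
t=11: ready={A,B,C,D,E,F,G} → run E
t=12: ready={A,B,C,D,F,G} → run D
t=13: ready={A,B,C,D,F,G} → run D
t=14: ready={A,B,C,D,F,G} → run D
t=15: ready={A,B,C,D,F,G} → run D
t=16: ready={A,B,C,F,G} → run F
t=17: ready={A,B,C,F,G} → run F
t=18: ready={A,B,C,F,G} → run F
t=19: ready={A,B,C,F,G} → run F
t=20: ready={A,B,C,F,G} → run F
t=21: ready={A,B,C,F,G} → run F
t=22: ready={A,B,C,G} → run B
t=23: ready={A,B,C,G} → run B
t=24: ready={A,B,C,G} → run B
t=25: ready={A,B,C,G} → run B
t=26: ready={A,B,C,G} → run B
t=27: ready={A,B,C,G} → run B
t=28: ready={A,B,C,G} → run B
t=29: ready={A,B,C,G} → run B
t=30: ready={A,C,G} → run C
t=31: ready={A,C,G} → run C
t=32: ready={A,C,G} → run C
t=33: ready={A,C,G} → run C
t=34: ready={A,G} → run G
t=35: ready={A,G} → run G
t=36: ready={A} → run A
t=37: ready={A} → run A
t=38: ready={A} → run A
t=39: ready={A} → run A
t=40: ready={A} → run A
t=41: ready={A} → run A
t=42: ready={A} → run A
t=43: ready={A} → run A
t=44: (idle)
t=45: (idle)
t=46: (idle)
t=47: (idle)
t=48: (idle)
t=49: (idle)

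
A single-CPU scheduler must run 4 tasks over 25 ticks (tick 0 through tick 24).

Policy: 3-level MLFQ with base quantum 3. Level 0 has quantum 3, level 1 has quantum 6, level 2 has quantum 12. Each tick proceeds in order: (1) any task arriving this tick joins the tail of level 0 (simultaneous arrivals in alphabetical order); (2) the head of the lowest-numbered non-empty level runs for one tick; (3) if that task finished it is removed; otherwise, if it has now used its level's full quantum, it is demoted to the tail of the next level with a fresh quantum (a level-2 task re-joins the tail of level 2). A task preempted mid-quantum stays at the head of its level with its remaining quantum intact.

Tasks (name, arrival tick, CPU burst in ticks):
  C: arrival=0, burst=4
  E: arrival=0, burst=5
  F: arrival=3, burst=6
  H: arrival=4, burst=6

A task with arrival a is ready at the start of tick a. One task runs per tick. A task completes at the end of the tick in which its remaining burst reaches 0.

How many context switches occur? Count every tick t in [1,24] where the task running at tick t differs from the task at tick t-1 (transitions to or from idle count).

t=0: L0/L1/L2 = CE/-/- → run C
t=1: L0/L1/L2 = CE/-/- → run C
t=2: L0/L1/L2 = CE/-/- → run C
t=3: L0/L1/L2 = EF/C/- → run E
t=4: L0/L1/L2 = EFH/C/- → run E
t=5: L0/L1/L2 = EFH/C/- → run E
t=6: L0/L1/L2 = FH/CE/- → run F
t=7: L0/L1/L2 = FH/CE/- → run F
t=8: L0/L1/L2 = FH/CE/- → run F
t=9: L0/L1/L2 = H/CEF/- → run H
t=10: L0/L1/L2 = H/CEF/- → run H
t=11: L0/L1/L2 = H/CEF/- → run H
t=12: L0/L1/L2 = -/CEFH/- → run C
t=13: L0/L1/L2 = -/EFH/- → run E
t=14: L0/L1/L2 = -/EFH/- → run E
t=15: L0/L1/L2 = -/FH/- → run F
t=16: L0/L1/L2 = -/FH/- → run F
t=17: L0/L1/L2 = -/FH/- → run F
t=18: L0/L1/L2 = -/H/- → run H
t=19: L0/L1/L2 = -/H/- → run H
t=20: L0/L1/L2 = -/H/- → run H
t=21: (idle)
t=22: (idle)
t=23: (idle)
t=24: (idle)

context switches = 8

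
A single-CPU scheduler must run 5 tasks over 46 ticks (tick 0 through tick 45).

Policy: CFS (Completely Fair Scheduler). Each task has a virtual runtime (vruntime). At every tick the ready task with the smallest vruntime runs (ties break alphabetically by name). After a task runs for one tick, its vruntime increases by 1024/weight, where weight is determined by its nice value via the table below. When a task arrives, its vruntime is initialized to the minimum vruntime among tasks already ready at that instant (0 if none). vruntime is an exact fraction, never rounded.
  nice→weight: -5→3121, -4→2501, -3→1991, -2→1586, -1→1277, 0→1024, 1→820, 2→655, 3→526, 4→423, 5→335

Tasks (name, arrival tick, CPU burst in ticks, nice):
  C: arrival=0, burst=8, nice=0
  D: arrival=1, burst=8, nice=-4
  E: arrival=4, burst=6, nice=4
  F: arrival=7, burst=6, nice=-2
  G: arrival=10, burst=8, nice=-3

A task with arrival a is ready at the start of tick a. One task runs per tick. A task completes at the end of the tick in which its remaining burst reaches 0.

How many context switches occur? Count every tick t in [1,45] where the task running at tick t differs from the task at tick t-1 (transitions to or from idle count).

t=0: vr[C=0] → run C
t=1: vr[C=1 D=1] → run C
t=2: vr[C=2 D=1] → run D
t=3: vr[C=2 D=3525/2501] → run D
t=4: vr[C=2 D=4549/2501 E=4549/2501] → run D
t=5: vr[C=2 D=5573/2501 E=4549/2501] → run E
t=6: vr[C=2 D=5573/2501 E=4485251/1057923] → run C
t=7: vr[C=3 D=5573/2501 E=4485251/1057923 F=5573/2501] → run D
t=8: vr[C=3 D=6597/2501 E=4485251/1057923 F=5573/2501] → run F
t=9: vr[C=3 D=6597/2501 E=4485251/1057923 F=93441/32513] → run D
t=10: vr[C=3 D=7621/2501 E=4485251/1057923 F=93441/32513 G=93441/32513] → run F
t=11: vr[C=3 D=7621/2501 E=4485251/1057923 F=114433/32513 G=93441/32513] → run G
t=12: vr[C=3 D=7621/2501 E=4485251/1057923 F=114433/32513 G=219334343/64733383] → run C
t=13: vr[C=4 D=7621/2501 E=4485251/1057923 F=114433/32513 G=219334343/64733383] → run D
t=14: vr[C=4 D=8645/2501 E=4485251/1057923 F=114433/32513 G=219334343/64733383] → run G
t=15: vr[C=4 D=8645/2501 E=4485251/1057923 F=114433/32513 G=252627655/64733383] → run D
t=16: vr[C=4 D=9669/2501 E=4485251/1057923 F=114433/32513 G=252627655/64733383] → run F
t=17: vr[C=4 D=9669/2501 E=4485251/1057923 F=135425/32513 G=252627655/64733383] → run D
t=18: vr[C=4 E=4485251/1057923 F=135425/32513 G=252627655/64733383] → run G
t=19: vr[C=4 E=4485251/1057923 F=135425/32513 G=285920967/64733383] → run C
t=20: vr[C=5 E=4485251/1057923 F=135425/32513 G=285920967/64733383] → run F
t=21: vr[C=5 E=4485251/1057923 F=156417/32513 G=285920967/64733383] → run E
t=22: vr[C=5 E=7046275/1057923 F=156417/32513 G=285920967/64733383] → run G
t=23: vr[C=5 E=7046275/1057923 F=156417/32513 G=319214279/64733383] → run F
t=24: vr[C=5 E=7046275/1057923 F=177409/32513 G=319214279/64733383] → run G
t=25: vr[C=5 E=7046275/1057923 F=177409/32513 G=352507591/64733383] → run C
t=26: vr[C=6 E=7046275/1057923 F=177409/32513 G=352507591/64733383] → run G
t=27: vr[C=6 E=7046275/1057923 F=177409/32513 G=385800903/64733383] → run F
t=28: vr[C=6 E=7046275/1057923 G=385800903/64733383] → run G
t=29: vr[C=6 E=7046275/1057923 G=419094215/64733383] → run C
t=30: vr[C=7 E=7046275/1057923 G=419094215/64733383] → run G
t=31: vr[C=7 E=7046275/1057923] → run E
t=32: vr[C=7 E=3202433/352641] → run C
t=33: vr[E=3202433/352641] → run E
t=34: vr[E=12168323/1057923] → run E
t=35: vr[E=14729347/1057923] → run E
t=36: (idle)
t=37: (idle)
t=38: (idle)
t=39: (idle)
t=40: (idle)
t=41: (idle)
t=42: (idle)
t=43: (idle)
t=44: (idle)
t=45: (idle)

context switches = 31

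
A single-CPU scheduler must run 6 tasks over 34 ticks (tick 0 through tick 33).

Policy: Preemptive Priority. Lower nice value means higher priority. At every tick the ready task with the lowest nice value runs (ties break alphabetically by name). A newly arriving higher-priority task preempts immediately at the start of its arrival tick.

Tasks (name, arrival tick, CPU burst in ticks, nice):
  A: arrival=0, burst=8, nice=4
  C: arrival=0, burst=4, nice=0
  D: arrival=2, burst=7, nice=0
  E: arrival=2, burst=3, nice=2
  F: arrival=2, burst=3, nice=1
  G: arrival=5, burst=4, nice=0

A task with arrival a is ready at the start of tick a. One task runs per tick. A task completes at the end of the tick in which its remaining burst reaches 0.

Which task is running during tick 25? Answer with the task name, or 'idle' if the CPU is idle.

t=0: ready={A,C} → run C
t=1: ready={A,C} → run C
t=2: ready={A,C,D,E,F} → run C
t=3: ready={A,C,D,E,F} → run C
t=4: ready={A,D,E,F} → run D
t=5: ready={A,D,E,F,G} → run D
t=6: ready={A,D,E,F,G} → run D
t=7: ready={A,D,E,F,G} → run D
t=8: ready={A,D,E,F,G} → run D
t=9: ready={A,D,E,F,G} → run D
t=10: ready={A,D,E,F,G} → run D
t=11: ready={A,E,F,G} → run G
t=12: ready={A,E,F,G} → run G
t=13: ready={A,E,F,G} → run G
t=14: ready={A,E,F,G} → run G
t=15: ready={A,E,F} → run F
t=16: ready={A,E,F} → run F
t=17: ready={A,E,F} → run F
t=18: ready={A,E} → run E
t=19: ready={A,E} → run E
t=20: ready={A,E} → run E
t=21: ready={A} → run A
t=22: ready={A} → run A
t=23: ready={A} → run A
t=24: ready={A} → run A
t=25: ready={A} → run A
t=26: ready={A} → run A
t=27: ready={A} → run A
t=28: ready={A} → run A
t=29: (idle)
t=30: (idle)
t=31: (idle)
t=32: (idle)
t=33: (idle)

running at tick 25 = A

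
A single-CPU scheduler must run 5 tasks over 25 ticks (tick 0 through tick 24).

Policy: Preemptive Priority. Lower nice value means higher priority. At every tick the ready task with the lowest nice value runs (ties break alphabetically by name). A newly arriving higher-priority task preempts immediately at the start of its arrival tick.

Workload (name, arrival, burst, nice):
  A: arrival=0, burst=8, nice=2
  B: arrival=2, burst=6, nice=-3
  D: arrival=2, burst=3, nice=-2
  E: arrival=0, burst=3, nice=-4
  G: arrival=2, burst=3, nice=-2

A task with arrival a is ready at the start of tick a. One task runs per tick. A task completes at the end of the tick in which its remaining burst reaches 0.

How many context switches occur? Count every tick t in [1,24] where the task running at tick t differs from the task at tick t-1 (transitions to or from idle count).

context switches = 5

t=0: ready={A,E} → run E
t=1: ready={A,E} → run E
t=2: ready={A,B,D,E,G} → run E
t=3: ready={A,B,D,G} → run B
t=4: ready={A,B,D,G} → run B
t=5: ready={A,B,D,G} → run B
t=6: ready={A,B,D,G} → run B
t=7: ready={A,B,D,G} → run B
t=8: ready={A,B,D,G} → run B
t=9: ready={A,D,G} → run D
t=10: ready={A,D,G} → run D
t=11: ready={A,D,G} → run D
t=12: ready={A,G} → run G
t=13: ready={A,G} → run G
t=14: ready={A,G} → run G
t=15: ready={A} → run A
t=16: ready={A} → run A
t=17: ready={A} → run A
t=18: ready={A} → run A
t=19: ready={A} → run A
t=20: ready={A} → run A
t=21: ready={A} → run A
t=22: ready={A} → run A
t=23: (idle)
t=24: (idle)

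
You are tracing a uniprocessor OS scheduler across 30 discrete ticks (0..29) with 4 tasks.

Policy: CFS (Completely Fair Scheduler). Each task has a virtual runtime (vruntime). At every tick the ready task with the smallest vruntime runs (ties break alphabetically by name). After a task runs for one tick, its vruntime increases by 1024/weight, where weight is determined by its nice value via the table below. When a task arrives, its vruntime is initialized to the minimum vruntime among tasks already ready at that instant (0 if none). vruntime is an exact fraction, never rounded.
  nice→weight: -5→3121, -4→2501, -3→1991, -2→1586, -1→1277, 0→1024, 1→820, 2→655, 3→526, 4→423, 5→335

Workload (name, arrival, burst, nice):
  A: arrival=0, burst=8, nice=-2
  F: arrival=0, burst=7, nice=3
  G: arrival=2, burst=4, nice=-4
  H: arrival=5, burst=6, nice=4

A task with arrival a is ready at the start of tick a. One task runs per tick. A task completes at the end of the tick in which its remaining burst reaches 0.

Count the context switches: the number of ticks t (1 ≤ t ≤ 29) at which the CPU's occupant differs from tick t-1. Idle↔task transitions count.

context switches = 22

t=0: vr[A=0 F=0] → run A
t=1: vr[A=512/793 F=0] → run F
t=2: vr[A=512/793 F=512/263 G=512/793] → run A
t=3: vr[A=1024/793 F=512/263 G=512/793] → run G
t=4: vr[A=1024/793 F=512/263 G=34304/32513] → run G
t=5: vr[A=1024/793 F=512/263 G=47616/32513 H=1024/793] → run A
t=6: vr[A=1536/793 F=512/263 G=47616/32513 H=1024/793] → run H
t=7: vr[A=1536/793 F=512/263 G=47616/32513 H=1245184/335439] → run G
t=8: vr[A=1536/793 F=512/263 G=60928/32513 H=1245184/335439] → run G
t=9: vr[A=1536/793 F=512/263 H=1245184/335439] → run A
t=10: vr[A=2048/793 F=512/263 H=1245184/335439] → run F
t=11: vr[A=2048/793 F=1024/263 H=1245184/335439] → run A
t=12: vr[A=2560/793 F=1024/263 H=1245184/335439] → run A
t=13: vr[A=3072/793 F=1024/263 H=1245184/335439] → run H
t=14: vr[A=3072/793 F=1024/263 H=2057216/335439] → run A
t=15: vr[A=3584/793 F=1024/263 H=2057216/335439] → run F
t=16: vr[A=3584/793 F=1536/263 H=2057216/335439] → run A
t=17: vr[F=1536/263 H=2057216/335439] → run F
t=18: vr[F=2048/263 H=2057216/335439] → run H
t=19: vr[F=2048/263 H=956416/111813] → run F
t=20: vr[F=2560/263 H=956416/111813] → run H
t=21: vr[F=2560/263 H=3681280/335439] → run F
t=22: vr[F=3072/263 H=3681280/335439] → run H
t=23: vr[F=3072/263 H=4493312/335439] → run F
t=24: vr[H=4493312/335439] → run H
t=25: (idle)
t=26: (idle)
t=27: (idle)
t=28: (idle)
t=29: (idle)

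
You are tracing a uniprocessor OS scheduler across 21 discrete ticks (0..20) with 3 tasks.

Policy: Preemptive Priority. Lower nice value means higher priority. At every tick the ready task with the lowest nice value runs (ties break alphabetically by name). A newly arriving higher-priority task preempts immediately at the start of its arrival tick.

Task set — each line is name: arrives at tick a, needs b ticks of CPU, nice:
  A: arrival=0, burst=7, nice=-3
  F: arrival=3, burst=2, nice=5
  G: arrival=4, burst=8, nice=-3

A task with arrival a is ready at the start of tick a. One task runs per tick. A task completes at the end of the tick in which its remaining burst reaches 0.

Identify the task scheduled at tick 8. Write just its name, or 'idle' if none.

running at tick 8 = G

t=0: ready={A} → run A
t=1: ready={A} → run A
t=2: ready={A} → run A
t=3: ready={A,F} → run A
t=4: ready={A,F,G} → run A
t=5: ready={A,F,G} → run A
t=6: ready={A,F,G} → run A
t=7: ready={F,G} → run G
t=8: ready={F,G} → run G
t=9: ready={F,G} → run G
t=10: ready={F,G} → run G
t=11: ready={F,G} → run G
t=12: ready={F,G} → run G
t=13: ready={F,G} → run G
t=14: ready={F,G} → run G
t=15: ready={F} → run F
t=16: ready={F} → run F
t=17: (idle)
t=18: (idle)
t=19: (idle)
t=20: (idle)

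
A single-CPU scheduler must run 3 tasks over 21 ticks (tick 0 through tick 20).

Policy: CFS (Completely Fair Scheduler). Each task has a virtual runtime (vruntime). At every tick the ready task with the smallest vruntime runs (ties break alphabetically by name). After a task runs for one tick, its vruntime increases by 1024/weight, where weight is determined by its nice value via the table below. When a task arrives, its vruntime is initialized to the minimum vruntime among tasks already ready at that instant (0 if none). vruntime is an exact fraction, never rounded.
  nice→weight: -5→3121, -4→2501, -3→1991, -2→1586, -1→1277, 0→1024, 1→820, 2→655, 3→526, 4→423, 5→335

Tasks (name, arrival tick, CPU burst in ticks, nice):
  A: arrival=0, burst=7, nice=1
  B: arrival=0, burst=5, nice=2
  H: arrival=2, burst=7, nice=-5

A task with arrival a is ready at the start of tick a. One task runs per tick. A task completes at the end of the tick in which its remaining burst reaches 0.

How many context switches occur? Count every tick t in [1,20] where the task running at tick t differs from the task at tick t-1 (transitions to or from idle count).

t=0: vr[A=0 B=0] → run A
t=1: vr[A=256/205 B=0] → run B
t=2: vr[A=256/205 B=1024/655 H=256/205] → run A
t=3: vr[A=512/205 B=1024/655 H=256/205] → run H
t=4: vr[A=512/205 B=1024/655 H=1008896/639805] → run B
t=5: vr[A=512/205 B=2048/655 H=1008896/639805] → run H
t=6: vr[A=512/205 B=2048/655 H=1218816/639805] → run H
t=7: vr[A=512/205 B=2048/655 H=1428736/639805] → run H
t=8: vr[A=512/205 B=2048/655 H=1638656/639805] → run A
t=9: vr[A=768/205 B=2048/655 H=1638656/639805] → run H
t=10: vr[A=768/205 B=2048/655 H=1848576/639805] → run H
t=11: vr[A=768/205 B=2048/655 H=2058496/639805] → run B
t=12: vr[A=768/205 B=3072/655 H=2058496/639805] → run H
t=13: vr[A=768/205 B=3072/655] → run A
t=14: vr[A=1024/205 B=3072/655] → run B
t=15: vr[A=1024/205 B=4096/655] → run A
t=16: vr[A=256/41 B=4096/655] → run A
t=17: vr[A=1536/205 B=4096/655] → run B
t=18: vr[A=1536/205] → run A
t=19: (idle)
t=20: (idle)

context switches = 15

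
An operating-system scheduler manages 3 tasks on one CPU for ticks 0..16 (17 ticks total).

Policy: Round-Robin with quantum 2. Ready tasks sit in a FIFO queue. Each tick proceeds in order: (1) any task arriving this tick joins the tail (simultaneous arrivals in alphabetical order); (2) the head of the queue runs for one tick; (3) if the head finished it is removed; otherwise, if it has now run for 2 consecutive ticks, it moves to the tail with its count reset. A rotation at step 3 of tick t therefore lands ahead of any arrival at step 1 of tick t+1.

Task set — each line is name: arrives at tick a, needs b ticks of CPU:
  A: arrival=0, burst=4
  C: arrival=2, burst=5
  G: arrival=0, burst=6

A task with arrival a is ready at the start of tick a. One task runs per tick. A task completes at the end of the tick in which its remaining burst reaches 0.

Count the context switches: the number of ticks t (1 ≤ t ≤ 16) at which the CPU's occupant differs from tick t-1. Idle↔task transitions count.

t=0: queue=[A,G] q_used=0 → run A
t=1: queue=[A,G] q_used=1 → run A
t=2: queue=[G,A,C] q_used=0 → run G
t=3: queue=[G,A,C] q_used=1 → run G
t=4: queue=[A,C,G] q_used=0 → run A
t=5: queue=[A,C,G] q_used=1 → run A
t=6: queue=[C,G] q_used=0 → run C
t=7: queue=[C,G] q_used=1 → run C
t=8: queue=[G,C] q_used=0 → run G
t=9: queue=[G,C] q_used=1 → run G
t=10: queue=[C,G] q_used=0 → run C
t=11: queue=[C,G] q_used=1 → run C
t=12: queue=[G,C] q_used=0 → run G
t=13: queue=[G,C] q_used=1 → run G
t=14: queue=[C] q_used=0 → run C
t=15: (idle)
t=16: (idle)

context switches = 8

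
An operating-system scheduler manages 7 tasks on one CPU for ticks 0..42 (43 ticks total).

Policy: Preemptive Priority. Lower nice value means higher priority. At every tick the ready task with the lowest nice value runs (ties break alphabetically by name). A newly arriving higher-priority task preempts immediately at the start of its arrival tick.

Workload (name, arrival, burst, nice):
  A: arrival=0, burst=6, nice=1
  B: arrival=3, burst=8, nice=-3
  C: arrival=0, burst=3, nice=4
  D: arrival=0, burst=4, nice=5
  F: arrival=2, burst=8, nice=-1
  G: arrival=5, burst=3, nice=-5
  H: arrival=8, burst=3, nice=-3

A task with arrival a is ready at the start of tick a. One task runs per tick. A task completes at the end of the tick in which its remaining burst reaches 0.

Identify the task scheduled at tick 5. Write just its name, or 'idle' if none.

t=0: ready={A,C,D} → run A
t=1: ready={A,C,D} → run A
t=2: ready={A,C,D,F} → run F
t=3: ready={A,B,C,D,F} → run B
t=4: ready={A,B,C,D,F} → run B
t=5: ready={A,B,C,D,F,G} → run G
t=6: ready={A,B,C,D,F,G} → run G
t=7: ready={A,B,C,D,F,G} → run G
t=8: ready={A,B,C,D,F,H} → run B
t=9: ready={A,B,C,D,F,H} → run B
t=10: ready={A,B,C,D,F,H} → run B
t=11: ready={A,B,C,D,F,H} → run B
t=12: ready={A,B,C,D,F,H} → run B
t=13: ready={A,B,C,D,F,H} → run B
t=14: ready={A,C,D,F,H} → run H
t=15: ready={A,C,D,F,H} → run H
t=16: ready={A,C,D,F,H} → run H
t=17: ready={A,C,D,F} → run F
t=18: ready={A,C,D,F} → run F
t=19: ready={A,C,D,F} → run F
t=20: ready={A,C,D,F} → run F
t=21: ready={A,C,D,F} → run F
t=22: ready={A,C,D,F} → run F
t=23: ready={A,C,D,F} → run F
t=24: ready={A,C,D} → run A
t=25: ready={A,C,D} → run A
t=26: ready={A,C,D} → run A
t=27: ready={A,C,D} → run A
t=28: ready={C,D} → run C
t=29: ready={C,D} → run C
t=30: ready={C,D} → run C
t=31: ready={D} → run D
t=32: ready={D} → run D
t=33: ready={D} → run D
t=34: ready={D} → run D
t=35: (idle)
t=36: (idle)
t=37: (idle)
t=38: (idle)
t=39: (idle)
t=40: (idle)
t=41: (idle)
t=42: (idle)

running at tick 5 = G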